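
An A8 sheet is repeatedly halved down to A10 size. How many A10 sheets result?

4

Each ISO step halves the sheet: 1 × A8 → 2 × A9 → 4 × A10
From A8 to A10 is 2 halving steps: 2^2 = 4.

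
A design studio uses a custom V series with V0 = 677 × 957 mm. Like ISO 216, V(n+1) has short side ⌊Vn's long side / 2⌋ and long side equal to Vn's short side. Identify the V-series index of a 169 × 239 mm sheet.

V0: 677 × 957 mm
V1: 478 × 677 mm
V2: 338 × 478 mm
V3: 239 × 338 mm
V4: 169 × 239 mm
V5: 119 × 169 mm
→ matches V4.

V4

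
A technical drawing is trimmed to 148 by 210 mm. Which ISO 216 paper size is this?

Aspect ratio 210/148 ≈ 1.419 — close to the ISO √2 ≈ 1.414.
In the A-series (A0 area = 1 m²): A5 = 148 × 210 mm.

A5 (148 × 210 mm)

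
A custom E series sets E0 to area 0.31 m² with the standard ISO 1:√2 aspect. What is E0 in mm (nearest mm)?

468 × 662 mm

Let the short side be w mm. Then w · w√2 = 0.31 m² = 310,000 mm².
w² = 310,000/√2, so w ≈ 468.2 mm; long side = w√2 ≈ 662.1 mm.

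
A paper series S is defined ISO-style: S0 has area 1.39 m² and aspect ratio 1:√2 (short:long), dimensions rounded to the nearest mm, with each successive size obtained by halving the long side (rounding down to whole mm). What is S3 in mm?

Let S0's short side be w mm. w · w√2 = 1.39 m² = 1,390,000 mm², so w ≈ 991.4 mm and w√2 ≈ 1402.1 mm → S0 = 991 × 1402 mm.
S1: ⌊1402/2⌋ × 991 = 701 × 991 mm
S2: ⌊991/2⌋ × 701 = 495 × 701 mm
S3: ⌊701/2⌋ × 495 = 350 × 495 mm

350 × 495 mm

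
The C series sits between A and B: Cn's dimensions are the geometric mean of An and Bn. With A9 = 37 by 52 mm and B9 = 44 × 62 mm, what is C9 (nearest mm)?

40 × 57 mm

Short side: √(37 · 44) = √1628 ≈ 40.3 → 40 mm
Long side: √(52 · 62) = √3224 ≈ 56.8 → 57 mm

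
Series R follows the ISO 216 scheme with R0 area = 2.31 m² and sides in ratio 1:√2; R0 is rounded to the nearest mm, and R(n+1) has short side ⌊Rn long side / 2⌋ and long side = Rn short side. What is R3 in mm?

Let R0's short side be w mm. w · w√2 = 2.31 m² = 2,310,000 mm², so w ≈ 1278.1 mm and w√2 ≈ 1807.4 mm → R0 = 1278 × 1807 mm.
R1: ⌊1807/2⌋ × 1278 = 903 × 1278 mm
R2: ⌊1278/2⌋ × 903 = 639 × 903 mm
R3: ⌊903/2⌋ × 639 = 451 × 639 mm

451 × 639 mm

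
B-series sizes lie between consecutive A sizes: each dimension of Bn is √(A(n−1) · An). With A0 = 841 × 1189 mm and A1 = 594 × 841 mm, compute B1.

Short side: √(841 · 594) = √499554 ≈ 706.8 → 707 mm
Long side: √(1189 · 841) = √999949 ≈ 1000.0 → 1000 mm

707 × 1000 mm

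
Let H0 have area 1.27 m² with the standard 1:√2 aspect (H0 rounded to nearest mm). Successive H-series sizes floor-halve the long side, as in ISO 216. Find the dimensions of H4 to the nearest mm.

Let H0's short side be w mm. w · w√2 = 1.27 m² = 1,270,000 mm², so w ≈ 947.6 mm and w√2 ≈ 1340.2 mm → H0 = 948 × 1340 mm.
H1: ⌊1340/2⌋ × 948 = 670 × 948 mm
H2: ⌊948/2⌋ × 670 = 474 × 670 mm
H3: ⌊670/2⌋ × 474 = 335 × 474 mm
H4: ⌊474/2⌋ × 335 = 237 × 335 mm

237 × 335 mm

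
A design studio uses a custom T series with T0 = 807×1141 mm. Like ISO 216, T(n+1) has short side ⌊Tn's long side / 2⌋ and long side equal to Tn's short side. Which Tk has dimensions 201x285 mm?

T0: 807 × 1141 mm
T1: 570 × 807 mm
T2: 403 × 570 mm
T3: 285 × 403 mm
T4: 201 × 285 mm
T5: 142 × 201 mm
→ matches T4.

T4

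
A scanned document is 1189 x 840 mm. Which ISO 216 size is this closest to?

Aspect ratio 1189/840 ≈ 1.415 — close to the ISO √2 ≈ 1.414.
In the A-series (A0 area = 1 m²): A0 = 841 × 1189 mm.
Off by 1 mm total — nearest standard size.

A0 (841 × 1189 mm)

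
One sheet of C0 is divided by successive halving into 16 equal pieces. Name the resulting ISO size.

C4

16 = 2^4, so 4 halving steps.
C0 → C1 → … → C4 after 4 steps.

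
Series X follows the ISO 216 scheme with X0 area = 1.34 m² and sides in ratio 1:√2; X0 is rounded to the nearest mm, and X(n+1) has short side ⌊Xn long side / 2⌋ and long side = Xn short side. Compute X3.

Let X0's short side be w mm. w · w√2 = 1.34 m² = 1,340,000 mm², so w ≈ 973.4 mm and w√2 ≈ 1376.6 mm → X0 = 973 × 1377 mm.
X1: ⌊1377/2⌋ × 973 = 688 × 973 mm
X2: ⌊973/2⌋ × 688 = 486 × 688 mm
X3: ⌊688/2⌋ × 486 = 344 × 486 mm

344 × 486 mm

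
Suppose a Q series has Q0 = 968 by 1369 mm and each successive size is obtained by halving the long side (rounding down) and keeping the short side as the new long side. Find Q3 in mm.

Q1: ⌊1369/2⌋ × 968 = 684 × 968 mm
Q2: ⌊968/2⌋ × 684 = 484 × 684 mm
Q3: ⌊684/2⌋ × 484 = 342 × 484 mm

342 × 484 mm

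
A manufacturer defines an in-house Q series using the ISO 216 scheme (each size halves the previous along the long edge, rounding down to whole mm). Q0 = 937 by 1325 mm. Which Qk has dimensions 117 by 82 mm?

Q0: 937 × 1325 mm
Q1: 662 × 937 mm
Q2: 468 × 662 mm
Q3: 331 × 468 mm
Q4: 234 × 331 mm
Q5: 165 × 234 mm
Q6: 117 × 165 mm
Q7: 82 × 117 mm
Q8: 58 × 82 mm
→ matches Q7.

Q7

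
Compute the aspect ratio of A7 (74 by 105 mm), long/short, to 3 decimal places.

105 / 74 = 1.419
ISO 216 targets √2 ≈ 1.414; the +0.005 deviation is from mm rounding.

1.419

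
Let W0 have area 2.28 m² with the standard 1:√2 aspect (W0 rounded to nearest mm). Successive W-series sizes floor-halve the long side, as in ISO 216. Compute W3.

Let W0's short side be w mm. w · w√2 = 2.28 m² = 2,280,000 mm², so w ≈ 1269.7 mm and w√2 ≈ 1795.7 mm → W0 = 1270 × 1796 mm.
W1: ⌊1796/2⌋ × 1270 = 898 × 1270 mm
W2: ⌊1270/2⌋ × 898 = 635 × 898 mm
W3: ⌊898/2⌋ × 635 = 449 × 635 mm

449 × 635 mm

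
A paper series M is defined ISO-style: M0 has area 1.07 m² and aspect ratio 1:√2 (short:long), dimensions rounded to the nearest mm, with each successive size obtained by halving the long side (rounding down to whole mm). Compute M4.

Let M0's short side be w mm. w · w√2 = 1.07 m² = 1,070,000 mm², so w ≈ 869.8 mm and w√2 ≈ 1230.1 mm → M0 = 870 × 1230 mm.
M1: ⌊1230/2⌋ × 870 = 615 × 870 mm
M2: ⌊870/2⌋ × 615 = 435 × 615 mm
M3: ⌊615/2⌋ × 435 = 307 × 435 mm
M4: ⌊435/2⌋ × 307 = 217 × 307 mm

217 × 307 mm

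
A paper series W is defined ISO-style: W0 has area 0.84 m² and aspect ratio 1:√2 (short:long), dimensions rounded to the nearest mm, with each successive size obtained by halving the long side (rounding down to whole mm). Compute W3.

Let W0's short side be w mm. w · w√2 = 0.84 m² = 840,000 mm², so w ≈ 770.7 mm and w√2 ≈ 1089.9 mm → W0 = 771 × 1090 mm.
W1: ⌊1090/2⌋ × 771 = 545 × 771 mm
W2: ⌊771/2⌋ × 545 = 385 × 545 mm
W3: ⌊545/2⌋ × 385 = 272 × 385 mm

272 × 385 mm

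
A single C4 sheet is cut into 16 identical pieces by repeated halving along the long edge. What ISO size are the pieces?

C8

16 = 2^4, so 4 halving steps.
C4 → C5 → … → C8 after 4 steps.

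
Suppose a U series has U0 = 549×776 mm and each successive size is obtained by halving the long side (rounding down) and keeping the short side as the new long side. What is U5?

97 × 137 mm

U1: ⌊776/2⌋ × 549 = 388 × 549 mm
U2: ⌊549/2⌋ × 388 = 274 × 388 mm
U3: ⌊388/2⌋ × 274 = 194 × 274 mm
U4: ⌊274/2⌋ × 194 = 137 × 194 mm
U5: ⌊194/2⌋ × 137 = 97 × 137 mm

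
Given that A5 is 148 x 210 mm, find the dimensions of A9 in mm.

37 × 52 mm

A6: ⌊210/2⌋ × 148 = 105 × 148 mm
A7: ⌊148/2⌋ × 105 = 74 × 105 mm
A8: ⌊105/2⌋ × 74 = 52 × 74 mm
A9: ⌊74/2⌋ × 52 = 37 × 52 mm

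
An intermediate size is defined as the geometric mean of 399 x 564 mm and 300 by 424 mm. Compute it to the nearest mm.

346 × 489 mm

Short side: √(399 · 300) = √119700 ≈ 346.0 → 346 mm
Long side: √(564 · 424) = √239136 ≈ 489.0 → 489 mm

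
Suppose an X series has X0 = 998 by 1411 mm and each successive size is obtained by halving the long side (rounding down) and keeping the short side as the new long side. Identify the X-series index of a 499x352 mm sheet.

X3

X0: 998 × 1411 mm
X1: 705 × 998 mm
X2: 499 × 705 mm
X3: 352 × 499 mm
X4: 249 × 352 mm
→ matches X3.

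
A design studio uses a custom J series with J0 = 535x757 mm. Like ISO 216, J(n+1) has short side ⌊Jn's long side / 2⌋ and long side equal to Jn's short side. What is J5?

94 × 133 mm

J1 = 378 × 535 mm (from J0 by 1 halving).
J2: ⌊535/2⌋ × 378 = 267 × 378 mm
J3: ⌊378/2⌋ × 267 = 189 × 267 mm
J4: ⌊267/2⌋ × 189 = 133 × 189 mm
J5: ⌊189/2⌋ × 133 = 94 × 133 mm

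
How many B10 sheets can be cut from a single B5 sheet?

B5 = 176 × 250 mm; B10 = 31 × 44 mm.
Each halving step doubles the count; 5 steps from B5 to B10.
2^5 = 32.

32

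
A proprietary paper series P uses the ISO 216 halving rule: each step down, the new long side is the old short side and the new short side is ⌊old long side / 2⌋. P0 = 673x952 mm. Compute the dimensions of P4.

P1: ⌊952/2⌋ × 673 = 476 × 673 mm
P2: ⌊673/2⌋ × 476 = 336 × 476 mm
P3: ⌊476/2⌋ × 336 = 238 × 336 mm
P4: ⌊336/2⌋ × 238 = 168 × 238 mm

168 × 238 mm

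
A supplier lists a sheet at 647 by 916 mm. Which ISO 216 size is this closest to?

Aspect ratio 916/647 ≈ 1.416 — close to the ISO √2 ≈ 1.414.
In the C-series (envelope sizes, between A and B): C1 = 648 × 917 mm.
Off by 2 mm total — nearest standard size.

C1 (648 × 917 mm)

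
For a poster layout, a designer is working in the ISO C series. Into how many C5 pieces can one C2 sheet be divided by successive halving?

Each ISO step halves the sheet: 1 × C2 → 2 × C3 → 4 × C4 → 8 × C5
From C2 to C5 is 3 halving steps: 2^3 = 8.

8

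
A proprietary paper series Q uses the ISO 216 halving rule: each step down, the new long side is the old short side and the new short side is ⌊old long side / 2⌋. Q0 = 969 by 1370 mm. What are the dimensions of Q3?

342 × 484 mm

Q1: ⌊1370/2⌋ × 969 = 685 × 969 mm
Q2: ⌊969/2⌋ × 685 = 484 × 685 mm
Q3: ⌊685/2⌋ × 484 = 342 × 484 mm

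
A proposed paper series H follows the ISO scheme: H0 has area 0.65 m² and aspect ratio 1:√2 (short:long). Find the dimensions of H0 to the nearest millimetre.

Let the short side be w mm. Then w · w√2 = 0.65 m² = 650,000 mm².
w² = 650,000/√2, so w ≈ 678.0 mm; long side = w√2 ≈ 958.8 mm.

678 × 959 mm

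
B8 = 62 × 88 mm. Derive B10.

B9: ⌊88/2⌋ × 62 = 44 × 62 mm
B10: ⌊62/2⌋ × 44 = 31 × 44 mm

31 × 44 mm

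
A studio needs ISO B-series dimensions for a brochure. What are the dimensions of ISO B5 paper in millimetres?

B0 = 1000 × 1414 mm (B0 has a 1000 mm short side, aspect 1:√2).
B1: ⌊1414/2⌋ × 1000 = 707 × 1000 mm
B2: ⌊1000/2⌋ × 707 = 500 × 707 mm
B3: ⌊707/2⌋ × 500 = 353 × 500 mm
B4: ⌊500/2⌋ × 353 = 250 × 353 mm
B5: ⌊353/2⌋ × 250 = 176 × 250 mm

176 × 250 mm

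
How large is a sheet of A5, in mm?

148 × 210 mm

A0 = 841 × 1189 mm (A0 has area 1 m², aspect 1:√2).
A1: ⌊1189/2⌋ × 841 = 594 × 841 mm
A2: ⌊841/2⌋ × 594 = 420 × 594 mm
A3: ⌊594/2⌋ × 420 = 297 × 420 mm
A4: ⌊420/2⌋ × 297 = 210 × 297 mm
A5: ⌊297/2⌋ × 210 = 148 × 210 mm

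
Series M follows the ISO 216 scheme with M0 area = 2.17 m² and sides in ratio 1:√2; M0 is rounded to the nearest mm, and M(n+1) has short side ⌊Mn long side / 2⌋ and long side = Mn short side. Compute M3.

Let M0's short side be w mm. w · w√2 = 2.17 m² = 2,170,000 mm², so w ≈ 1238.7 mm and w√2 ≈ 1751.8 mm → M0 = 1239 × 1752 mm.
M1: ⌊1752/2⌋ × 1239 = 876 × 1239 mm
M2: ⌊1239/2⌋ × 876 = 619 × 876 mm
M3: ⌊876/2⌋ × 619 = 438 × 619 mm

438 × 619 mm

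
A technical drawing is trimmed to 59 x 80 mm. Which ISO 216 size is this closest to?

Aspect ratio 80/59 ≈ 1.356 (ISO target is √2 ≈ 1.414).
In the C-series (envelope sizes, between A and B): C8 = 57 × 81 mm.
Off by 3 mm total — nearest standard size.

C8 (57 × 81 mm)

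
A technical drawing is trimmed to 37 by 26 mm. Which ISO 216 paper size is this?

A10 (26 × 37 mm)

Aspect ratio 37/26 ≈ 1.423 — close to the ISO √2 ≈ 1.414.
In the A-series (A0 area = 1 m²): A10 = 26 × 37 mm.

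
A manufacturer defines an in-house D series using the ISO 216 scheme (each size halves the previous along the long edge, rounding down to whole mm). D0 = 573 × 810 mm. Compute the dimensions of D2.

D1: ⌊810/2⌋ × 573 = 405 × 573 mm
D2: ⌊573/2⌋ × 405 = 286 × 405 mm

286 × 405 mm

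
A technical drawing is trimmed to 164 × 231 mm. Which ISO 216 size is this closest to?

Aspect ratio 231/164 ≈ 1.409 — close to the ISO √2 ≈ 1.414.
In the C-series (envelope sizes, between A and B): C5 = 162 × 229 mm.
Off by 4 mm total — nearest standard size.

C5 (162 × 229 mm)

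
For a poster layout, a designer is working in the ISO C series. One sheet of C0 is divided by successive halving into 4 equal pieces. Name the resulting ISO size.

4 = 2^2, so 2 halving steps.
C0 → C1 → … → C2 after 2 steps.

C2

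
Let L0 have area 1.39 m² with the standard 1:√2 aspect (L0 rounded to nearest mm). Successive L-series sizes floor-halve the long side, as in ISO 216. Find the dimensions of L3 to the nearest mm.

350 × 495 mm

Let L0's short side be w mm. w · w√2 = 1.39 m² = 1,390,000 mm², so w ≈ 991.4 mm and w√2 ≈ 1402.1 mm → L0 = 991 × 1402 mm.
L1: ⌊1402/2⌋ × 991 = 701 × 991 mm
L2: ⌊991/2⌋ × 701 = 495 × 701 mm
L3: ⌊701/2⌋ × 495 = 350 × 495 mm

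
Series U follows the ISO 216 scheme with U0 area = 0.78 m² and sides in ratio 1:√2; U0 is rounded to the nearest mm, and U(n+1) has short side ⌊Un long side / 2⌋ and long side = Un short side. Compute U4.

Let U0's short side be w mm. w · w√2 = 0.78 m² = 780,000 mm², so w ≈ 742.7 mm and w√2 ≈ 1050.3 mm → U0 = 743 × 1050 mm.
U1: ⌊1050/2⌋ × 743 = 525 × 743 mm
U2: ⌊743/2⌋ × 525 = 371 × 525 mm
U3: ⌊525/2⌋ × 371 = 262 × 371 mm
U4: ⌊371/2⌋ × 262 = 185 × 262 mm

185 × 262 mm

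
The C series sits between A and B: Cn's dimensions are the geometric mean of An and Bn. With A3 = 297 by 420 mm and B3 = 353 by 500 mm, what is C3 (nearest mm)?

324 × 458 mm

Short side: √(297 · 353) = √104841 ≈ 323.8 → 324 mm
Long side: √(420 · 500) = √210000 ≈ 458.3 → 458 mm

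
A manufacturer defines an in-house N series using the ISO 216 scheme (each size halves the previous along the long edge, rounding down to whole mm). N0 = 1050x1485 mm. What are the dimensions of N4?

N1: ⌊1485/2⌋ × 1050 = 742 × 1050 mm
N2: ⌊1050/2⌋ × 742 = 525 × 742 mm
N3: ⌊742/2⌋ × 525 = 371 × 525 mm
N4: ⌊525/2⌋ × 371 = 262 × 371 mm

262 × 371 mm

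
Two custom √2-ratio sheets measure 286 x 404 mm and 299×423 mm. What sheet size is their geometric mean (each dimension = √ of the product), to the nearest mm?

Short side: √(286 · 299) = √85514 ≈ 292.4 → 292 mm
Long side: √(404 · 423) = √170892 ≈ 413.4 → 413 mm

292 × 413 mm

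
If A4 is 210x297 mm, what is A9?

37 × 52 mm

A5: ⌊297/2⌋ × 210 = 148 × 210 mm
A6: ⌊210/2⌋ × 148 = 105 × 148 mm
A7: ⌊148/2⌋ × 105 = 74 × 105 mm
A8: ⌊105/2⌋ × 74 = 52 × 74 mm
A9: ⌊74/2⌋ × 52 = 37 × 52 mm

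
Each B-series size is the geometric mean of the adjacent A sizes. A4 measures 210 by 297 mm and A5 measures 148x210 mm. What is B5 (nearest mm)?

Short side: √(210 · 148) = √31080 ≈ 176.3 → 176 mm
Long side: √(297 · 210) = √62370 ≈ 249.7 → 250 mm

176 × 250 mm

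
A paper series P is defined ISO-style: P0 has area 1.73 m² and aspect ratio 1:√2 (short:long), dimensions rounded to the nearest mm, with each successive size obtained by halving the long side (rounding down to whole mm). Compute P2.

553 × 782 mm

Let P0's short side be w mm. w · w√2 = 1.73 m² = 1,730,000 mm², so w ≈ 1106.0 mm and w√2 ≈ 1564.2 mm → P0 = 1106 × 1564 mm.
P1: ⌊1564/2⌋ × 1106 = 782 × 1106 mm
P2: ⌊1106/2⌋ × 782 = 553 × 782 mm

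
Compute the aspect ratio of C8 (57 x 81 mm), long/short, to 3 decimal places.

1.421

81 / 57 = 1.421
ISO 216 targets √2 ≈ 1.414; the +0.007 deviation is from mm rounding.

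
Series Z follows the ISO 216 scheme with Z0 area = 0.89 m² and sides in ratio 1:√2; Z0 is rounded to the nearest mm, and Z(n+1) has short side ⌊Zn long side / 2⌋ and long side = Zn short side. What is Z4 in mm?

Let Z0's short side be w mm. w · w√2 = 0.89 m² = 890,000 mm², so w ≈ 793.3 mm and w√2 ≈ 1121.9 mm → Z0 = 793 × 1122 mm.
Z1: ⌊1122/2⌋ × 793 = 561 × 793 mm
Z2: ⌊793/2⌋ × 561 = 396 × 561 mm
Z3: ⌊561/2⌋ × 396 = 280 × 396 mm
Z4: ⌊396/2⌋ × 280 = 198 × 280 mm

198 × 280 mm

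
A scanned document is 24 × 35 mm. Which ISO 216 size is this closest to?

A10 (26 × 37 mm)

Aspect ratio 35/24 ≈ 1.458 (ISO target is √2 ≈ 1.414).
In the A-series (A0 area = 1 m²): A10 = 26 × 37 mm.
Off by 4 mm total — nearest standard size.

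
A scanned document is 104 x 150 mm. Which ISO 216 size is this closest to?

A6 (105 × 148 mm)

Aspect ratio 150/104 ≈ 1.442 (ISO target is √2 ≈ 1.414).
In the A-series (A0 area = 1 m²): A6 = 105 × 148 mm.
Off by 3 mm total — nearest standard size.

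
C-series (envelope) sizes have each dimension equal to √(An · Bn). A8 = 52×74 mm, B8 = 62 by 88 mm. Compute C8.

Short side: √(52 · 62) = √3224 ≈ 56.8 → 57 mm
Long side: √(74 · 88) = √6512 ≈ 80.7 → 81 mm

57 × 81 mm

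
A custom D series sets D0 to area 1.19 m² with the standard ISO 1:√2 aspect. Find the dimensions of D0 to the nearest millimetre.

917 × 1297 mm

Let the short side be w mm. Then w · w√2 = 1.19 m² = 1,190,000 mm².
w² = 1,190,000/√2, so w ≈ 917.3 mm; long side = w√2 ≈ 1297.3 mm.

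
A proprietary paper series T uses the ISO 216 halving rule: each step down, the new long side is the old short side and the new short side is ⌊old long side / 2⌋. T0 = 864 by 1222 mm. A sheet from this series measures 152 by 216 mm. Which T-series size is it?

T5

T0: 864 × 1222 mm
T1: 611 × 864 mm
T2: 432 × 611 mm
T3: 305 × 432 mm
T4: 216 × 305 mm
T5: 152 × 216 mm
T6: 108 × 152 mm
→ matches T5.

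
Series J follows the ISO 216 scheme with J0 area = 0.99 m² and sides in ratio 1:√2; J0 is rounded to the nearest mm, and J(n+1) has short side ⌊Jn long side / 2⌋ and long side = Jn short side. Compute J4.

Let J0's short side be w mm. w · w√2 = 0.99 m² = 990,000 mm², so w ≈ 836.7 mm and w√2 ≈ 1183.2 mm → J0 = 837 × 1183 mm.
J1: ⌊1183/2⌋ × 837 = 591 × 837 mm
J2: ⌊837/2⌋ × 591 = 418 × 591 mm
J3: ⌊591/2⌋ × 418 = 295 × 418 mm
J4: ⌊418/2⌋ × 295 = 209 × 295 mm

209 × 295 mm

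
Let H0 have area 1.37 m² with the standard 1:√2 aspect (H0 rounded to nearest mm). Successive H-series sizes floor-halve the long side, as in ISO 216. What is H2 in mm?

Let H0's short side be w mm. w · w√2 = 1.37 m² = 1,370,000 mm², so w ≈ 984.2 mm and w√2 ≈ 1391.9 mm → H0 = 984 × 1392 mm.
H1: ⌊1392/2⌋ × 984 = 696 × 984 mm
H2: ⌊984/2⌋ × 696 = 492 × 696 mm

492 × 696 mm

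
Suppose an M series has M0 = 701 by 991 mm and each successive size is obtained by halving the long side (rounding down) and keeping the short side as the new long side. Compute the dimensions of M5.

123 × 175 mm

M1: ⌊991/2⌋ × 701 = 495 × 701 mm
M2: ⌊701/2⌋ × 495 = 350 × 495 mm
M3: ⌊495/2⌋ × 350 = 247 × 350 mm
M4: ⌊350/2⌋ × 247 = 175 × 247 mm
M5: ⌊247/2⌋ × 175 = 123 × 175 mm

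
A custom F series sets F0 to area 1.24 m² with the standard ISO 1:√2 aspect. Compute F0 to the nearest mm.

936 × 1324 mm

Let the short side be w mm. Then w · w√2 = 1.24 m² = 1,240,000 mm².
w² = 1,240,000/√2, so w ≈ 936.4 mm; long side = w√2 ≈ 1324.2 mm.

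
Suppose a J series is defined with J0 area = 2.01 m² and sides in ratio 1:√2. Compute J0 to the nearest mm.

Let the short side be w mm. Then w · w√2 = 2.01 m² = 2,010,000 mm².
w² = 2,010,000/√2, so w ≈ 1192.2 mm; long side = w√2 ≈ 1686.0 mm.

1192 × 1686 mm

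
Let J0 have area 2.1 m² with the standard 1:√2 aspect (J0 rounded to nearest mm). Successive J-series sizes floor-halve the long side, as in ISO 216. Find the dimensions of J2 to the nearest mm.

Let J0's short side be w mm. w · w√2 = 2.1 m² = 2,100,000 mm², so w ≈ 1218.6 mm and w√2 ≈ 1723.3 mm → J0 = 1219 × 1723 mm.
J1: ⌊1723/2⌋ × 1219 = 861 × 1219 mm
J2: ⌊1219/2⌋ × 861 = 609 × 861 mm

609 × 861 mm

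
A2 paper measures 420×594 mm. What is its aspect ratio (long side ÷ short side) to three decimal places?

1.414

594 / 420 = 1.414
Matches √2 ≈ 1.414 — the ISO 216 defining ratio.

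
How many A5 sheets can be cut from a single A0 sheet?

32

Each ISO step halves the sheet: 1 × A0 → 2 × A1 → 4 × A2 → 8 × A3 → …
From A0 to A5 is 5 halving steps: 2^5 = 32.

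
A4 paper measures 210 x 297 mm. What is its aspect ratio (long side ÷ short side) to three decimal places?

1.414

297 / 210 = 1.414
Matches √2 ≈ 1.414 — the ISO 216 defining ratio.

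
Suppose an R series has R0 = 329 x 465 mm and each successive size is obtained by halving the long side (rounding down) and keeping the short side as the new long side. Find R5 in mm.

R1 = 232 × 329 mm (from R0 by 1 halving).
R2: ⌊329/2⌋ × 232 = 164 × 232 mm
R3: ⌊232/2⌋ × 164 = 116 × 164 mm
R4: ⌊164/2⌋ × 116 = 82 × 116 mm
R5: ⌊116/2⌋ × 82 = 58 × 82 mm

58 × 82 mm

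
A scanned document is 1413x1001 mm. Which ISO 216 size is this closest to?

B0 (1000 × 1414 mm)

Aspect ratio 1413/1001 ≈ 1.412 — close to the ISO √2 ≈ 1.414.
In the B-series (B0 = 1000 × 1414 mm): B0 = 1000 × 1414 mm.
Off by 2 mm total — nearest standard size.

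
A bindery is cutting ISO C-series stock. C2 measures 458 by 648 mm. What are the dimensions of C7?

C3: ⌊648/2⌋ × 458 = 324 × 458 mm
C4: ⌊458/2⌋ × 324 = 229 × 324 mm
C5: ⌊324/2⌋ × 229 = 162 × 229 mm
C6: ⌊229/2⌋ × 162 = 114 × 162 mm
C7: ⌊162/2⌋ × 114 = 81 × 114 mm

81 × 114 mm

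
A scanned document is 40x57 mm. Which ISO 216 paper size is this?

Aspect ratio 57/40 ≈ 1.425 — close to the ISO √2 ≈ 1.414.
In the C-series (envelope sizes, between A and B): C9 = 40 × 57 mm.

C9 (40 × 57 mm)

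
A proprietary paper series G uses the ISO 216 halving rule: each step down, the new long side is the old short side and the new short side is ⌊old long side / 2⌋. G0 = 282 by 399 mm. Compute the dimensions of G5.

49 × 70 mm

G1: ⌊399/2⌋ × 282 = 199 × 282 mm
G2: ⌊282/2⌋ × 199 = 141 × 199 mm
G3: ⌊199/2⌋ × 141 = 99 × 141 mm
G4: ⌊141/2⌋ × 99 = 70 × 99 mm
G5: ⌊99/2⌋ × 70 = 49 × 70 mm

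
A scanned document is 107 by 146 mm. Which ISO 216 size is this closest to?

Aspect ratio 146/107 ≈ 1.364 (ISO target is √2 ≈ 1.414).
In the A-series (A0 area = 1 m²): A6 = 105 × 148 mm.
Off by 4 mm total — nearest standard size.

A6 (105 × 148 mm)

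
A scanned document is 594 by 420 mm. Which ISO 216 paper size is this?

Aspect ratio 594/420 ≈ 1.414 — close to the ISO √2 ≈ 1.414.
In the A-series (A0 area = 1 m²): A2 = 420 × 594 mm.

A2 (420 × 594 mm)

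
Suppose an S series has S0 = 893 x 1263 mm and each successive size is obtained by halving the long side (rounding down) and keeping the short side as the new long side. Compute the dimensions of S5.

157 × 223 mm

S1: ⌊1263/2⌋ × 893 = 631 × 893 mm
S2: ⌊893/2⌋ × 631 = 446 × 631 mm
S3: ⌊631/2⌋ × 446 = 315 × 446 mm
S4: ⌊446/2⌋ × 315 = 223 × 315 mm
S5: ⌊315/2⌋ × 223 = 157 × 223 mm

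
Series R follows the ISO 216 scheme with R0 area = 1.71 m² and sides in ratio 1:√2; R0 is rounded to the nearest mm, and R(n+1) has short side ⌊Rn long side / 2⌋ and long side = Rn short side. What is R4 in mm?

Let R0's short side be w mm. w · w√2 = 1.71 m² = 1,710,000 mm², so w ≈ 1099.6 mm and w√2 ≈ 1555.1 mm → R0 = 1100 × 1555 mm.
R1: ⌊1555/2⌋ × 1100 = 777 × 1100 mm
R2: ⌊1100/2⌋ × 777 = 550 × 777 mm
R3: ⌊777/2⌋ × 550 = 388 × 550 mm
R4: ⌊550/2⌋ × 388 = 275 × 388 mm

275 × 388 mm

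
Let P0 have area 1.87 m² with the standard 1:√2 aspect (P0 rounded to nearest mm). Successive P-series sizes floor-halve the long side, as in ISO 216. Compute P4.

Let P0's short side be w mm. w · w√2 = 1.87 m² = 1,870,000 mm², so w ≈ 1149.9 mm and w√2 ≈ 1626.2 mm → P0 = 1150 × 1626 mm.
P1: ⌊1626/2⌋ × 1150 = 813 × 1150 mm
P2: ⌊1150/2⌋ × 813 = 575 × 813 mm
P3: ⌊813/2⌋ × 575 = 406 × 575 mm
P4: ⌊575/2⌋ × 406 = 287 × 406 mm

287 × 406 mm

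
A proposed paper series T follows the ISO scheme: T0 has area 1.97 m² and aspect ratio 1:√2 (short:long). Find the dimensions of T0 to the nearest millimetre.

1180 × 1669 mm

Let the short side be w mm. Then w · w√2 = 1.97 m² = 1,970,000 mm².
w² = 1,970,000/√2, so w ≈ 1180.3 mm; long side = w√2 ≈ 1669.1 mm.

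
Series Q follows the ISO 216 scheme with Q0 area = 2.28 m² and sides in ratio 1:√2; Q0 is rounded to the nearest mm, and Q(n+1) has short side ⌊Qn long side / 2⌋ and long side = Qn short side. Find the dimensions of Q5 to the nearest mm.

224 × 317 mm

Let Q0's short side be w mm. w · w√2 = 2.28 m² = 2,280,000 mm², so w ≈ 1269.7 mm and w√2 ≈ 1795.7 mm → Q0 = 1270 × 1796 mm.
Q1: ⌊1796/2⌋ × 1270 = 898 × 1270 mm
Q2: ⌊1270/2⌋ × 898 = 635 × 898 mm
Q3: ⌊898/2⌋ × 635 = 449 × 635 mm
Q4: ⌊635/2⌋ × 449 = 317 × 449 mm
Q5: ⌊449/2⌋ × 317 = 224 × 317 mm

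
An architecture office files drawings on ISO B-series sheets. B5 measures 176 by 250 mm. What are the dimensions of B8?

B6: ⌊250/2⌋ × 176 = 125 × 176 mm
B7: ⌊176/2⌋ × 125 = 88 × 125 mm
B8: ⌊125/2⌋ × 88 = 62 × 88 mm

62 × 88 mm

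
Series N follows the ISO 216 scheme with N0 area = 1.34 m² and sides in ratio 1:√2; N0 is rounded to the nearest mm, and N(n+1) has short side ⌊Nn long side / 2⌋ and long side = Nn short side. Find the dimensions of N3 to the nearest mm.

Let N0's short side be w mm. w · w√2 = 1.34 m² = 1,340,000 mm², so w ≈ 973.4 mm and w√2 ≈ 1376.6 mm → N0 = 973 × 1377 mm.
N1: ⌊1377/2⌋ × 973 = 688 × 973 mm
N2: ⌊973/2⌋ × 688 = 486 × 688 mm
N3: ⌊688/2⌋ × 486 = 344 × 486 mm

344 × 486 mm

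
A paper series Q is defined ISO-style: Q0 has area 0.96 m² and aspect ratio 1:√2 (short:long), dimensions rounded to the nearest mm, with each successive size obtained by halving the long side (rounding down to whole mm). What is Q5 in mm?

Let Q0's short side be w mm. w · w√2 = 0.96 m² = 960,000 mm², so w ≈ 823.9 mm and w√2 ≈ 1165.2 mm → Q0 = 824 × 1165 mm.
Q1: ⌊1165/2⌋ × 824 = 582 × 824 mm
Q2: ⌊824/2⌋ × 582 = 412 × 582 mm
Q3: ⌊582/2⌋ × 412 = 291 × 412 mm
Q4: ⌊412/2⌋ × 291 = 206 × 291 mm
Q5: ⌊291/2⌋ × 206 = 145 × 206 mm

145 × 206 mm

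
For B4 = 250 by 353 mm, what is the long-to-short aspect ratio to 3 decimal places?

1.412

353 / 250 = 1.412
ISO 216 targets √2 ≈ 1.414; the -0.002 deviation is from mm rounding.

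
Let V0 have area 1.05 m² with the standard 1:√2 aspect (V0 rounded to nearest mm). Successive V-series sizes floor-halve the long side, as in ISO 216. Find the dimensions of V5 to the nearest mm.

152 × 215 mm

Let V0's short side be w mm. w · w√2 = 1.05 m² = 1,050,000 mm², so w ≈ 861.7 mm and w√2 ≈ 1218.6 mm → V0 = 862 × 1219 mm.
V1: ⌊1219/2⌋ × 862 = 609 × 862 mm
V2: ⌊862/2⌋ × 609 = 431 × 609 mm
V3: ⌊609/2⌋ × 431 = 304 × 431 mm
V4: ⌊431/2⌋ × 304 = 215 × 304 mm
V5: ⌊304/2⌋ × 215 = 152 × 215 mm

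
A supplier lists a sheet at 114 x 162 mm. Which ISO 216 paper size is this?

C6 (114 × 162 mm)

Aspect ratio 162/114 ≈ 1.421 — close to the ISO √2 ≈ 1.414.
In the C-series (envelope sizes, between A and B): C6 = 114 × 162 mm.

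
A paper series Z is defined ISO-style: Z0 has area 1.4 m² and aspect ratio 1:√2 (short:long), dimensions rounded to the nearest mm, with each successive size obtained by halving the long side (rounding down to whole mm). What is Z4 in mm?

Let Z0's short side be w mm. w · w√2 = 1.4 m² = 1,400,000 mm², so w ≈ 995.0 mm and w√2 ≈ 1407.1 mm → Z0 = 995 × 1407 mm.
Z1: ⌊1407/2⌋ × 995 = 703 × 995 mm
Z2: ⌊995/2⌋ × 703 = 497 × 703 mm
Z3: ⌊703/2⌋ × 497 = 351 × 497 mm
Z4: ⌊497/2⌋ × 351 = 248 × 351 mm

248 × 351 mm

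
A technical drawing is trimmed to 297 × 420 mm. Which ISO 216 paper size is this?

Aspect ratio 420/297 ≈ 1.414 — close to the ISO √2 ≈ 1.414.
In the A-series (A0 area = 1 m²): A3 = 297 × 420 mm.

A3 (297 × 420 mm)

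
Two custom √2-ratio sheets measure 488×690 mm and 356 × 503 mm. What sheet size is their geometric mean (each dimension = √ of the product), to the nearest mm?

Short side: √(488 · 356) = √173728 ≈ 416.8 → 417 mm
Long side: √(690 · 503) = √347070 ≈ 589.1 → 589 mm

417 × 589 mm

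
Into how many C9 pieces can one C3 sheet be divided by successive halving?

Each ISO step halves the sheet: 1 × C3 → 2 × C4 → 4 × C5 → 8 × C6 → …
From C3 to C9 is 6 halving steps: 2^6 = 64.

64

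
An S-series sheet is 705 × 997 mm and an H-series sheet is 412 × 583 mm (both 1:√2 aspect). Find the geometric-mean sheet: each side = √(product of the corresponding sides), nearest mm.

Short side: √(705 · 412) = √290460 ≈ 538.9 → 539 mm
Long side: √(997 · 583) = √581251 ≈ 762.4 → 762 mm

539 × 762 mm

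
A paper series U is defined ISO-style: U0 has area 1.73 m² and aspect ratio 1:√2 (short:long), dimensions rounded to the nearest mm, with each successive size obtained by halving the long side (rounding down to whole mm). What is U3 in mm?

391 × 553 mm

Let U0's short side be w mm. w · w√2 = 1.73 m² = 1,730,000 mm², so w ≈ 1106.0 mm and w√2 ≈ 1564.2 mm → U0 = 1106 × 1564 mm.
U1: ⌊1564/2⌋ × 1106 = 782 × 1106 mm
U2: ⌊1106/2⌋ × 782 = 553 × 782 mm
U3: ⌊782/2⌋ × 553 = 391 × 553 mm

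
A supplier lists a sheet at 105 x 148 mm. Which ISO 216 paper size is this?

A6 (105 × 148 mm)

Aspect ratio 148/105 ≈ 1.410 — close to the ISO √2 ≈ 1.414.
In the A-series (A0 area = 1 m²): A6 = 105 × 148 mm.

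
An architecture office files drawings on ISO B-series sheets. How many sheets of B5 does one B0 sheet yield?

32

B0 = 1000 × 1414 mm; B5 = 176 × 250 mm.
Each halving step doubles the count; 5 steps from B0 to B5.
2^5 = 32.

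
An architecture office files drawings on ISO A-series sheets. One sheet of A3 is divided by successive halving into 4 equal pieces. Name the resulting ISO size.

4 = 2^2, so 2 halving steps.
A3 → A4 → … → A5 after 2 steps.

A5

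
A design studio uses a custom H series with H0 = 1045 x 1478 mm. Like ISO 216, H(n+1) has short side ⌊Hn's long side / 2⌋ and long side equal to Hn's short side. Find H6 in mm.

H1: ⌊1478/2⌋ × 1045 = 739 × 1045 mm
H2: ⌊1045/2⌋ × 739 = 522 × 739 mm
H3: ⌊739/2⌋ × 522 = 369 × 522 mm
H4: ⌊522/2⌋ × 369 = 261 × 369 mm
H5: ⌊369/2⌋ × 261 = 184 × 261 mm
H6: ⌊261/2⌋ × 184 = 130 × 184 mm

130 × 184 mm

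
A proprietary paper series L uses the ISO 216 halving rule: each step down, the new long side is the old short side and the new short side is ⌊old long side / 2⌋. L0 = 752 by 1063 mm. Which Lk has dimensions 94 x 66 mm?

L7

L0: 752 × 1063 mm
L1: 531 × 752 mm
L2: 376 × 531 mm
L3: 265 × 376 mm
L4: 188 × 265 mm
L5: 132 × 188 mm
L6: 94 × 132 mm
L7: 66 × 94 mm
L8: 47 × 66 mm
→ matches L7.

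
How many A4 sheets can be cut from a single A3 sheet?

2

Each ISO step halves the sheet: 1 × A3 → 2 × A4
From A3 to A4 is 1 halving step: 2^1 = 2.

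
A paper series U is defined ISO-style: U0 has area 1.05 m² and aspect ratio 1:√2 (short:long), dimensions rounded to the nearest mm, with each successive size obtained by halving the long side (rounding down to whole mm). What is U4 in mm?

Let U0's short side be w mm. w · w√2 = 1.05 m² = 1,050,000 mm², so w ≈ 861.7 mm and w√2 ≈ 1218.6 mm → U0 = 862 × 1219 mm.
U1: ⌊1219/2⌋ × 862 = 609 × 862 mm
U2: ⌊862/2⌋ × 609 = 431 × 609 mm
U3: ⌊609/2⌋ × 431 = 304 × 431 mm
U4: ⌊431/2⌋ × 304 = 215 × 304 mm

215 × 304 mm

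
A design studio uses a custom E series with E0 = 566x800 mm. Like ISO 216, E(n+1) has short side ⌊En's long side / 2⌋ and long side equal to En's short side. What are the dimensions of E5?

100 × 141 mm

E1: ⌊800/2⌋ × 566 = 400 × 566 mm
E2: ⌊566/2⌋ × 400 = 283 × 400 mm
E3: ⌊400/2⌋ × 283 = 200 × 283 mm
E4: ⌊283/2⌋ × 200 = 141 × 200 mm
E5: ⌊200/2⌋ × 141 = 100 × 141 mm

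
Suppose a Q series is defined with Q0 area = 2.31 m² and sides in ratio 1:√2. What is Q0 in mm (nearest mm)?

Let the short side be w mm. Then w · w√2 = 2.31 m² = 2,310,000 mm².
w² = 2,310,000/√2, so w ≈ 1278.1 mm; long side = w√2 ≈ 1807.4 mm.

1278 × 1807 mm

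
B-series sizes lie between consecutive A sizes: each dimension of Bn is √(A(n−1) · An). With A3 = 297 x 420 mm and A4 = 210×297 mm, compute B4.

250 × 353 mm

Short side: √(297 · 210) = √62370 ≈ 249.7 → 250 mm
Long side: √(420 · 297) = √124740 ≈ 353.2 → 353 mm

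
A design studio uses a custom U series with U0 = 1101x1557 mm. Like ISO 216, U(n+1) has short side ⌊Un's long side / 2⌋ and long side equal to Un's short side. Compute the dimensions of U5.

194 × 275 mm

U1: ⌊1557/2⌋ × 1101 = 778 × 1101 mm
U2: ⌊1101/2⌋ × 778 = 550 × 778 mm
U3: ⌊778/2⌋ × 550 = 389 × 550 mm
U4: ⌊550/2⌋ × 389 = 275 × 389 mm
U5: ⌊389/2⌋ × 275 = 194 × 275 mm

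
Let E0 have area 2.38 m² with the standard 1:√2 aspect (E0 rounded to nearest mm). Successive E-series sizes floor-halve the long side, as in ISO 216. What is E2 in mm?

648 × 917 mm

Let E0's short side be w mm. w · w√2 = 2.38 m² = 2,380,000 mm², so w ≈ 1297.3 mm and w√2 ≈ 1834.6 mm → E0 = 1297 × 1835 mm.
E1: ⌊1835/2⌋ × 1297 = 917 × 1297 mm
E2: ⌊1297/2⌋ × 917 = 648 × 917 mm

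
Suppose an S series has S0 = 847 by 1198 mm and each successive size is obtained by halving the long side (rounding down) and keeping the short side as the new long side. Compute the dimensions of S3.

S1 = 599 × 847 mm (from S0 by 1 halving).
S2: ⌊847/2⌋ × 599 = 423 × 599 mm
S3: ⌊599/2⌋ × 423 = 299 × 423 mm

299 × 423 mm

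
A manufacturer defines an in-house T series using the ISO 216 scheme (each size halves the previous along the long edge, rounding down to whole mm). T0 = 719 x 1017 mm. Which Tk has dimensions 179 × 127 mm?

T5

T0: 719 × 1017 mm
T1: 508 × 719 mm
T2: 359 × 508 mm
T3: 254 × 359 mm
T4: 179 × 254 mm
T5: 127 × 179 mm
T6: 89 × 127 mm
→ matches T5.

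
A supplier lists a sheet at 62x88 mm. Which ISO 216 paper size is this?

B8 (62 × 88 mm)

Aspect ratio 88/62 ≈ 1.419 — close to the ISO √2 ≈ 1.414.
In the B-series (B0 = 1000 × 1414 mm): B8 = 62 × 88 mm.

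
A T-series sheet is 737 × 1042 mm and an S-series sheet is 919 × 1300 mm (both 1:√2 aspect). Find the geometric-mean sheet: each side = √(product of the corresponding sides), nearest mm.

823 × 1164 mm

Short side: √(737 · 919) = √677303 ≈ 823.0 → 823 mm
Long side: √(1042 · 1300) = √1354600 ≈ 1163.9 → 1164 mm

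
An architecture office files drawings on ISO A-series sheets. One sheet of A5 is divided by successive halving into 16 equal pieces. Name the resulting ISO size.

A9

16 = 2^4, so 4 halving steps.
A5 → A6 → … → A9 after 4 steps.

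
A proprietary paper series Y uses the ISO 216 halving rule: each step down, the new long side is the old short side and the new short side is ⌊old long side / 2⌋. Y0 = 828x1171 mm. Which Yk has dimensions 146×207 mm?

Y0: 828 × 1171 mm
Y1: 585 × 828 mm
Y2: 414 × 585 mm
Y3: 292 × 414 mm
Y4: 207 × 292 mm
Y5: 146 × 207 mm
Y6: 103 × 146 mm
→ matches Y5.

Y5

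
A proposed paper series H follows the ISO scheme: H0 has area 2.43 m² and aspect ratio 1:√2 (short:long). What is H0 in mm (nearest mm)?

Let the short side be w mm. Then w · w√2 = 2.43 m² = 2,430,000 mm².
w² = 2,430,000/√2, so w ≈ 1310.8 mm; long side = w√2 ≈ 1853.8 mm.

1311 × 1854 mm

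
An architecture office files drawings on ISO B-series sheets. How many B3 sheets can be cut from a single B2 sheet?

Each ISO step halves the sheet: 1 × B2 → 2 × B3
From B2 to B3 is 1 halving step: 2^1 = 2.

2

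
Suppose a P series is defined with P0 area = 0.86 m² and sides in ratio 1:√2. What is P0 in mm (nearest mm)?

Let the short side be w mm. Then w · w√2 = 0.86 m² = 860,000 mm².
w² = 860,000/√2, so w ≈ 779.8 mm; long side = w√2 ≈ 1102.8 mm.

780 × 1103 mm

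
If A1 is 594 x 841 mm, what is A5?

148 × 210 mm

A2: ⌊841/2⌋ × 594 = 420 × 594 mm
A3: ⌊594/2⌋ × 420 = 297 × 420 mm
A4: ⌊420/2⌋ × 297 = 210 × 297 mm
A5: ⌊297/2⌋ × 210 = 148 × 210 mm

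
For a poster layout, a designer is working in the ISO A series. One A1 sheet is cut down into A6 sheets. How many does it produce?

32

Each ISO step halves the sheet: 1 × A1 → 2 × A2 → 4 × A3 → 8 × A4 → …
From A1 to A6 is 5 halving steps: 2^5 = 32.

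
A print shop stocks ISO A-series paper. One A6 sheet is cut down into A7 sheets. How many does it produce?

A6 = 105 × 148 mm; A7 = 74 × 105 mm.
Each halving step doubles the count; 1 step from A6 to A7.
2^1 = 2.

2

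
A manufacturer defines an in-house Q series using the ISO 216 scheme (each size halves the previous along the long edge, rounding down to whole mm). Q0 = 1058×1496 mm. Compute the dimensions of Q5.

187 × 264 mm

Q1: ⌊1496/2⌋ × 1058 = 748 × 1058 mm
Q2: ⌊1058/2⌋ × 748 = 529 × 748 mm
Q3: ⌊748/2⌋ × 529 = 374 × 529 mm
Q4: ⌊529/2⌋ × 374 = 264 × 374 mm
Q5: ⌊374/2⌋ × 264 = 187 × 264 mm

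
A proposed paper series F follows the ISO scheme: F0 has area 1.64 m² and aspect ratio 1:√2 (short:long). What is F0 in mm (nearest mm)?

Let the short side be w mm. Then w · w√2 = 1.64 m² = 1,640,000 mm².
w² = 1,640,000/√2, so w ≈ 1076.9 mm; long side = w√2 ≈ 1522.9 mm.

1077 × 1523 mm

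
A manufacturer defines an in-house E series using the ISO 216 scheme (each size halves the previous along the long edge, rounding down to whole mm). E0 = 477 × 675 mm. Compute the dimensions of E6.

E1: ⌊675/2⌋ × 477 = 337 × 477 mm
E2: ⌊477/2⌋ × 337 = 238 × 337 mm
E3: ⌊337/2⌋ × 238 = 168 × 238 mm
E4: ⌊238/2⌋ × 168 = 119 × 168 mm
E5: ⌊168/2⌋ × 119 = 84 × 119 mm
E6: ⌊119/2⌋ × 84 = 59 × 84 mm

59 × 84 mm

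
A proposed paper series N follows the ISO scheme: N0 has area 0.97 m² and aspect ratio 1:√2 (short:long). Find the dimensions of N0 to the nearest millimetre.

Let the short side be w mm. Then w · w√2 = 0.97 m² = 970,000 mm².
w² = 970,000/√2, so w ≈ 828.2 mm; long side = w√2 ≈ 1171.2 mm.

828 × 1171 mm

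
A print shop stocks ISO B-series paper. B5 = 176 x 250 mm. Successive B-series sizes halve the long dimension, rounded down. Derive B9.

44 × 62 mm

B6: ⌊250/2⌋ × 176 = 125 × 176 mm
B7: ⌊176/2⌋ × 125 = 88 × 125 mm
B8: ⌊125/2⌋ × 88 = 62 × 88 mm
B9: ⌊88/2⌋ × 62 = 44 × 62 mm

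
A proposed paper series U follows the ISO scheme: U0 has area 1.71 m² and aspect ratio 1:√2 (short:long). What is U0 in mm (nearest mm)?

Let the short side be w mm. Then w · w√2 = 1.71 m² = 1,710,000 mm².
w² = 1,710,000/√2, so w ≈ 1099.6 mm; long side = w√2 ≈ 1555.1 mm.

1100 × 1555 mm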